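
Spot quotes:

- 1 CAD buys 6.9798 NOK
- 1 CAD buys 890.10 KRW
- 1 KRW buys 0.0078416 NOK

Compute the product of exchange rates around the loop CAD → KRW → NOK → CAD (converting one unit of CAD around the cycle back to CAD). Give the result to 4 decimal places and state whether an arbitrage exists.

Around CAD → KRW → NOK → CAD: 1 × 890.10 × 0.0078416 ÷ 6.9798 = 1.000001
Product ≈ 1 (deviation 0.000%, within rounding noise).

1.0000 (no arbitrage)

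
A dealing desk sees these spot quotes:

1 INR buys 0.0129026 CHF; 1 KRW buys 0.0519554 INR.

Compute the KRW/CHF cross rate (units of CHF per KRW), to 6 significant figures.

KRW/CHF = 0.000670360

1 KRW × 0.0519554 = 0.0519554 INR
0.0519554 INR × 0.0129026 = 0.00067036 CHF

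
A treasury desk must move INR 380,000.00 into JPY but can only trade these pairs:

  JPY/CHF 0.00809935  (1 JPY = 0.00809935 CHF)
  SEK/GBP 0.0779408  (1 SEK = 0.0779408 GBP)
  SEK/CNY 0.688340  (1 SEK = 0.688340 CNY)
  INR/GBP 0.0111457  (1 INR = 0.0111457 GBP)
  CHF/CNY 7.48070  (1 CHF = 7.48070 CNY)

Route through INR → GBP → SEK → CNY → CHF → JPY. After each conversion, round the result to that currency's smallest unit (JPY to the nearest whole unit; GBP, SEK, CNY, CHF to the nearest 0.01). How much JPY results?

JPY 617,358

INR 380,000.00 × 0.0111457 = GBP 4,235.37
GBP 4,235.37 ÷ 0.0779408 = SEK 54,340.86
SEK 54,340.86 × 0.688340 = CNY 37,404.99
CNY 37,404.99 ÷ 7.48070 = CHF 5,000.20
CHF 5,000.20 ÷ 0.00809935 = JPY 617,358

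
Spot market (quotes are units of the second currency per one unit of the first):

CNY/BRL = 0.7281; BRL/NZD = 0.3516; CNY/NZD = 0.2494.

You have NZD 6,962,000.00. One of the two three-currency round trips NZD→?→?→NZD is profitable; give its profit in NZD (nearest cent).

Profitable loop is NZD → CNY → BRL → NZD:
NZD 6,962,000.00 ÷ 0.2494 = CNY 27,914,995.99
CNY 27,914,995.99 × 0.7281 = BRL 20,324,908.58
BRL 20,324,908.58 × 0.3516 = NZD 7,146,237.86
Profit = NZD 7,146,237.86 − NZD 6,962,000.00

Profit: NZD 184,237.86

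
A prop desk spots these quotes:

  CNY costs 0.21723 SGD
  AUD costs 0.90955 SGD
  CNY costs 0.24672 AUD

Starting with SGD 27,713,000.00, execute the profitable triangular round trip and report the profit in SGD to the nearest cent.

Profitable loop is SGD → CNY → AUD → SGD:
SGD 27,713,000.00 ÷ 0.21723 = CNY 127,574,460.25
CNY 127,574,460.25 × 0.24672 = AUD 31,475,170.83
AUD 31,475,170.83 × 0.90955 = SGD 28,628,241.63
Profit = SGD 28,628,241.63 − SGD 27,713,000.00

Profit: SGD 915,241.63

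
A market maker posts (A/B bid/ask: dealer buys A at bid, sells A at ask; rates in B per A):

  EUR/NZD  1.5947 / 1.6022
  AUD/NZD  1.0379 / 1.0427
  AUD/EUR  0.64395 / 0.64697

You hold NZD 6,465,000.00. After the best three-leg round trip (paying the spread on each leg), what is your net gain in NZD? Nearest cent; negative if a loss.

Best loop NZD → EUR → AUD → NZD:
NZD 6,465,000.00 ÷ 1.6022 (buy EUR at ask) = EUR 4,035,076.77
EUR 4,035,076.77 ÷ 0.64697 (buy AUD at ask) = AUD 6,236,883.89
AUD 6,236,883.89 × 1.0379 (sell AUD at bid) = NZD 6,473,261.79

Net profit: NZD 8,261.79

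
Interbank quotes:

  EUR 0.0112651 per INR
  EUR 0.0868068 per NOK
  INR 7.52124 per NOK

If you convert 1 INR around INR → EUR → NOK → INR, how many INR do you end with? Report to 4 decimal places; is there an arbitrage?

0.9760 (arbitrage exists)

Around INR → EUR → NOK → INR: 1 × 0.0112651 ÷ 0.0868068 × 7.52124 = 0.976047
Product < 1; profitable direction is INR → NOK → EUR → INR.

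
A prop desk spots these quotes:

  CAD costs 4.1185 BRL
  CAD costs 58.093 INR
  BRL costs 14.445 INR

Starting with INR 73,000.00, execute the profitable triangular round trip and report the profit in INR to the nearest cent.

Profit: INR 1,757.66

Profitable loop is INR → CAD → BRL → INR:
INR 73,000.00 ÷ 58.093 = CAD 1,256.61
CAD 1,256.61 × 4.1185 = BRL 5,175.33
BRL 5,175.33 × 14.445 = INR 74,757.66
Profit = INR 74,757.66 − INR 73,000.00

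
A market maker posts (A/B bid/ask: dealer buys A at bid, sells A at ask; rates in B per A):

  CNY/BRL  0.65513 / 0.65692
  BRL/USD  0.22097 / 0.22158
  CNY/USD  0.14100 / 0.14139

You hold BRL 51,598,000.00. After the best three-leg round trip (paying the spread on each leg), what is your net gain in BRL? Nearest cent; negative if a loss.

Best loop BRL → USD → CNY → BRL:
BRL 51,598,000.00 × 0.22097 (sell BRL at bid) = USD 11,401,610.06
USD 11,401,610.06 ÷ 0.14139 (buy CNY at ask) = CNY 80,639,437.44
CNY 80,639,437.44 × 0.65513 (sell CNY at bid) = BRL 52,829,314.65

Net profit: BRL 1,231,314.65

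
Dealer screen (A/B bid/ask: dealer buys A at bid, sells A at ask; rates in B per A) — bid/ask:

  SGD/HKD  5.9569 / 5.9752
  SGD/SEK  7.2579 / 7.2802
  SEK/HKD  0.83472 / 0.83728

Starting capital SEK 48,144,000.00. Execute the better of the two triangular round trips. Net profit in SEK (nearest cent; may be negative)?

Net profit: SEK 669,677.05

Best loop SEK → HKD → SGD → SEK:
SEK 48,144,000.00 × 0.83472 (sell SEK at bid) = HKD 40,186,759.68
HKD 40,186,759.68 ÷ 5.9752 (buy SGD at ask) = SGD 6,725,592.40
SGD 6,725,592.40 × 7.2579 (sell SGD at bid) = SEK 48,813,677.05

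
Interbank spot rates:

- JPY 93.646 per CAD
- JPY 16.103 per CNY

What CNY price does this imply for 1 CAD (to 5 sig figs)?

1 CAD × 93.646 = 93.646 JPY
93.646 JPY ÷ 16.103 = 5.81544 CNY

CAD/CNY = 5.8154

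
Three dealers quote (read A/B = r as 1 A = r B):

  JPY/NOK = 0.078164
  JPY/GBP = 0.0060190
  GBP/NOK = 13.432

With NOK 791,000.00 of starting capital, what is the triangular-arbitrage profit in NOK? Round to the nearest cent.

Profitable loop is NOK → JPY → GBP → NOK:
NOK 791,000.00 ÷ 0.078164 = JPY 10,119,748
JPY 10,119,748 × 0.0060190 = GBP 60,910.76
GBP 60,910.76 × 13.432 = NOK 818,153.39
Profit = NOK 818,153.39 − NOK 791,000.00

Profit: NOK 27,153.39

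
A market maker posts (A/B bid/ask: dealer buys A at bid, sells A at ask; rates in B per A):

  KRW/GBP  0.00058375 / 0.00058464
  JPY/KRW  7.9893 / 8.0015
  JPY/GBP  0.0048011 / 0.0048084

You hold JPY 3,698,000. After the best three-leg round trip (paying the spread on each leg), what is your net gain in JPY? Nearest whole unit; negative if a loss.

Net profit: JPY 97,314

Best loop JPY → GBP → KRW → JPY:
JPY 3,698,000 × 0.0048011 (sell JPY at bid) = GBP 17,754.47
GBP 17,754.47 ÷ 0.00058464 (buy KRW at ask) = KRW 30,368,206
KRW 30,368,206 ÷ 8.0015 (buy JPY at ask) = JPY 3,795,314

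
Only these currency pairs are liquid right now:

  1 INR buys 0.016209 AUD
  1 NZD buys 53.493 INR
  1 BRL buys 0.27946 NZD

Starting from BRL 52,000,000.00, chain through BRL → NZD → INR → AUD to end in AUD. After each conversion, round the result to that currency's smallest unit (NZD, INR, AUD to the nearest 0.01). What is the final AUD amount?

BRL 52,000,000.00 × 0.27946 = NZD 14,531,920.00
NZD 14,531,920.00 × 53.493 = INR 777,355,996.56
INR 777,355,996.56 × 0.016209 = AUD 12,600,163.35

AUD 12,600,163.35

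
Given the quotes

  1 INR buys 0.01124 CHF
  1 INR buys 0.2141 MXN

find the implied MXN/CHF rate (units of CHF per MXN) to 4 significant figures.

1 MXN ÷ 0.2141 = 4.67071 INR
4.67071 INR × 0.01124 = 0.0524988 CHF

MXN/CHF = 0.05250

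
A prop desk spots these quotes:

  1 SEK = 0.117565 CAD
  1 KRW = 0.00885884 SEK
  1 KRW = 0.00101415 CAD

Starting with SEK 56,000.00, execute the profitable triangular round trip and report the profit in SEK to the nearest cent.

Profitable loop is SEK → CAD → KRW → SEK:
SEK 56,000.00 × 0.117565 = CAD 6,583.64
CAD 6,583.64 ÷ 0.00101415 = KRW 6,491,781
KRW 6,491,781 × 0.00885884 = SEK 57,509.65
Profit = SEK 57,509.65 − SEK 56,000.00

Profit: SEK 1,509.65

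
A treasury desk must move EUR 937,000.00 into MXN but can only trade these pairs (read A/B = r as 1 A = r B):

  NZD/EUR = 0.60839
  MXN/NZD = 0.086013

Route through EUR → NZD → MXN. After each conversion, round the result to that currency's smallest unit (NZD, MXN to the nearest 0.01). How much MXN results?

MXN 17,905,787.61

EUR 937,000.00 ÷ 0.60839 = NZD 1,540,130.51
NZD 1,540,130.51 ÷ 0.086013 = MXN 17,905,787.61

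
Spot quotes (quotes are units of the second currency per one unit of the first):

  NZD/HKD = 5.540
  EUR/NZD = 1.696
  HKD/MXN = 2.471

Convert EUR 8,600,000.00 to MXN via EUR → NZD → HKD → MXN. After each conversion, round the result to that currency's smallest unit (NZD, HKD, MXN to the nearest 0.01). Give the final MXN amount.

EUR 8,600,000.00 × 1.696 = NZD 14,585,600.00
NZD 14,585,600.00 × 5.540 = HKD 80,804,224.00
HKD 80,804,224.00 × 2.471 = MXN 199,667,237.50

MXN 199,667,237.50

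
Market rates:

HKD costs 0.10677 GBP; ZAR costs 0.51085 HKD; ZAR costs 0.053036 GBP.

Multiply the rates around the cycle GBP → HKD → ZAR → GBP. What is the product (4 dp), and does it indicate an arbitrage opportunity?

Around GBP → HKD → ZAR → GBP: 1 ÷ 0.10677 ÷ 0.51085 × 0.053036 = 0.972362
Product < 1; profitable direction is GBP → ZAR → HKD → GBP.

0.9724 (arbitrage exists)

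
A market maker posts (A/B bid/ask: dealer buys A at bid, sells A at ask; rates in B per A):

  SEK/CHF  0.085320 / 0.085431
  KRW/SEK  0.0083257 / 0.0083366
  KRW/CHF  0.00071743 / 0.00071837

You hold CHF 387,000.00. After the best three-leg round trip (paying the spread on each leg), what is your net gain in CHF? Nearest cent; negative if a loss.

Net profit: CHF 2,839.68

Best loop CHF → SEK → KRW → CHF:
CHF 387,000.00 ÷ 0.085431 (buy SEK at ask) = SEK 4,529,971.56
SEK 4,529,971.56 ÷ 0.0083366 (buy KRW at ask) = KRW 543,383,580
KRW 543,383,580 × 0.00071743 (sell KRW at bid) = CHF 389,839.68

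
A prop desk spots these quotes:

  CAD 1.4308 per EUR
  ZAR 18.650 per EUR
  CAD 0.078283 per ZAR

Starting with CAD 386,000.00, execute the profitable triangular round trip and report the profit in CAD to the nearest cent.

Profit: CAD 7,871.60

Profitable loop is CAD → EUR → ZAR → CAD:
CAD 386,000.00 ÷ 1.4308 = EUR 269,779.14
EUR 269,779.14 × 18.650 = ZAR 5,031,381.05
ZAR 5,031,381.05 × 0.078283 = CAD 393,871.60
Profit = CAD 393,871.60 − CAD 386,000.00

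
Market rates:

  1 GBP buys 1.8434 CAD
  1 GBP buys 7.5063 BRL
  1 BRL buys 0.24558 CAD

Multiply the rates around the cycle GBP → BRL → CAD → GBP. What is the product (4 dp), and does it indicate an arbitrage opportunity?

Around GBP → BRL → CAD → GBP: 1 × 7.5063 × 0.24558 ÷ 1.8434 = 0.999998
Product ≈ 1 (deviation 0.000%, within rounding noise).

1.0000 (no arbitrage)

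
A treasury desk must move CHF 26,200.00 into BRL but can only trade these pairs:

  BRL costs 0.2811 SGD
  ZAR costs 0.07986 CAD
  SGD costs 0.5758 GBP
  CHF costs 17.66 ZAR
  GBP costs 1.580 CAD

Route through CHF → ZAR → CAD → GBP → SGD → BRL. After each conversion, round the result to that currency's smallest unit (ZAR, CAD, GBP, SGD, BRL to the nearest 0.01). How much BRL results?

BRL 144,487.94

CHF 26,200.00 × 17.66 = ZAR 462,692.00
ZAR 462,692.00 × 0.07986 = CAD 36,950.58
CAD 36,950.58 ÷ 1.580 = GBP 23,386.44
GBP 23,386.44 ÷ 0.5758 = SGD 40,615.56
SGD 40,615.56 ÷ 0.2811 = BRL 144,487.94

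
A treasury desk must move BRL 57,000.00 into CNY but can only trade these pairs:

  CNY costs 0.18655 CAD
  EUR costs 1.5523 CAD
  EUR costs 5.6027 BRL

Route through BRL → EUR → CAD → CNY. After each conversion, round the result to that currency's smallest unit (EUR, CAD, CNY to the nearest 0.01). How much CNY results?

CNY 84,656.07

BRL 57,000.00 ÷ 5.6027 = EUR 10,173.67
EUR 10,173.67 × 1.5523 = CAD 15,792.59
CAD 15,792.59 ÷ 0.18655 = CNY 84,656.07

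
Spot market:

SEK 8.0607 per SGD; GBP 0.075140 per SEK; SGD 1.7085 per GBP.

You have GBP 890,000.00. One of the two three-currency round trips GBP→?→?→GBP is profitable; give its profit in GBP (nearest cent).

Profit: GBP 30,977.33

Profitable loop is GBP → SGD → SEK → GBP:
GBP 890,000.00 × 1.7085 = SGD 1,520,565.00
SGD 1,520,565.00 × 8.0607 = SEK 12,256,818.30
SEK 12,256,818.30 × 0.075140 = GBP 920,977.33
Profit = GBP 920,977.33 − GBP 890,000.00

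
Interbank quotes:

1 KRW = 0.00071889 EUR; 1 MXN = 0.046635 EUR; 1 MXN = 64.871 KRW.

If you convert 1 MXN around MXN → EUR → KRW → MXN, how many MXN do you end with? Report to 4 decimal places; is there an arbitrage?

1.0000 (no arbitrage)

Around MXN → EUR → KRW → MXN: 1 × 0.046635 ÷ 0.00071889 ÷ 64.871 = 0.999998
Product ≈ 1 (deviation 0.000%, within rounding noise).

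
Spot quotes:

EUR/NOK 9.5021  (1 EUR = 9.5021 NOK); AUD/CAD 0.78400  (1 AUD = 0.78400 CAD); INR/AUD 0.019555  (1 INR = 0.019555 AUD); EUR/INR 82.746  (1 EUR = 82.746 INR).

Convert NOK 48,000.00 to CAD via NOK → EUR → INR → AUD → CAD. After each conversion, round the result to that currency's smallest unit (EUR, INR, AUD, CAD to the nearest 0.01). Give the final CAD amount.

CAD 6,408.29

NOK 48,000.00 ÷ 9.5021 = EUR 5,051.51
EUR 5,051.51 × 82.746 = INR 417,992.25
INR 417,992.25 × 0.019555 = AUD 8,173.84
AUD 8,173.84 × 0.78400 = CAD 6,408.29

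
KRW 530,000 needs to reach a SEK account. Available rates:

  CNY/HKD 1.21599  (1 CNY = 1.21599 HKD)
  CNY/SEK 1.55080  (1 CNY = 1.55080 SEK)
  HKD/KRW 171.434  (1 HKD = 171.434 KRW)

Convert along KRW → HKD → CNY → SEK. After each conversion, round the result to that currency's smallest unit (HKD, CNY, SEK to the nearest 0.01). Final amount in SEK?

KRW 530,000 ÷ 171.434 = HKD 3,091.57
HKD 3,091.57 ÷ 1.21599 = CNY 2,542.43
CNY 2,542.43 × 1.55080 = SEK 3,942.80

SEK 3,942.80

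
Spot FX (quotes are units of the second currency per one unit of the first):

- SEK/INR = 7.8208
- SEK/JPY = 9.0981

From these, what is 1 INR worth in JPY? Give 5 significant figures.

INR/JPY = 1.1633

1 INR ÷ 7.8208 = 0.127864 SEK
0.127864 SEK × 9.0981 = 1.16332 JPY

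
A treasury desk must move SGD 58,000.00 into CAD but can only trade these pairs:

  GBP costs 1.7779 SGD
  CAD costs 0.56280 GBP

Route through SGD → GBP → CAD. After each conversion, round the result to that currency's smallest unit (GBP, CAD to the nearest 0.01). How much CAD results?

SGD 58,000.00 ÷ 1.7779 = GBP 32,622.76
GBP 32,622.76 ÷ 0.56280 = CAD 57,965.10

CAD 57,965.10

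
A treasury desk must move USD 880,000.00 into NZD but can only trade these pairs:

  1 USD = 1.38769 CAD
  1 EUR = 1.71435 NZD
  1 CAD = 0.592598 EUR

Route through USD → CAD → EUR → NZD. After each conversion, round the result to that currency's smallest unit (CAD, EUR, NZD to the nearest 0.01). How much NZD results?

NZD 1,240,608.65

USD 880,000.00 × 1.38769 = CAD 1,221,167.20
CAD 1,221,167.20 × 0.592598 = EUR 723,661.24
EUR 723,661.24 × 1.71435 = NZD 1,240,608.65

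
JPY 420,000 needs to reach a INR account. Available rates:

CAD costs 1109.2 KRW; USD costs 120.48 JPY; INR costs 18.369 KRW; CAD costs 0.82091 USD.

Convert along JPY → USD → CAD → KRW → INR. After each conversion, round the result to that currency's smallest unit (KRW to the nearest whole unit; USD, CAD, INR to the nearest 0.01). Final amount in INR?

JPY 420,000 ÷ 120.48 = USD 3,486.06
USD 3,486.06 ÷ 0.82091 = CAD 4,246.58
CAD 4,246.58 × 1109.2 = KRW 4,710,307
KRW 4,710,307 ÷ 18.369 = INR 256,426.97

INR 256,426.97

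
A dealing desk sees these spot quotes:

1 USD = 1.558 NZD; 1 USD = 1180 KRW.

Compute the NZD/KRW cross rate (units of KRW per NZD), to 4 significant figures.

NZD/KRW = 757.4

1 NZD ÷ 1.558 = 0.641849 USD
0.641849 USD × 1180 = 757.381 KRW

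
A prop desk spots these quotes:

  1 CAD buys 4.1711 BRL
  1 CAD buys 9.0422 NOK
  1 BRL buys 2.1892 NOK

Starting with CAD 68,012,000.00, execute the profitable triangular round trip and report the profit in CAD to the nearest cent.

Profit: CAD 670,718.88

Profitable loop is CAD → BRL → NOK → CAD:
CAD 68,012,000.00 × 4.1711 = BRL 283,684,853.20
BRL 283,684,853.20 × 2.1892 = NOK 621,042,880.63
NOK 621,042,880.63 ÷ 9.0422 = CAD 68,682,718.88
Profit = CAD 68,682,718.88 − CAD 68,012,000.00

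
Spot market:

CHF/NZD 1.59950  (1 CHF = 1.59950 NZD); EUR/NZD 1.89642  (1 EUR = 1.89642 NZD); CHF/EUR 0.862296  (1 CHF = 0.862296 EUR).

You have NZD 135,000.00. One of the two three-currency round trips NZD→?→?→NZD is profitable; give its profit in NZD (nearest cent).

Profitable loop is NZD → CHF → EUR → NZD:
NZD 135,000.00 ÷ 1.59950 = CHF 84,401.38
CHF 84,401.38 × 0.862296 = EUR 72,778.97
EUR 72,778.97 × 1.89642 = NZD 138,019.49
Profit = NZD 138,019.49 − NZD 135,000.00

Profit: NZD 3,019.49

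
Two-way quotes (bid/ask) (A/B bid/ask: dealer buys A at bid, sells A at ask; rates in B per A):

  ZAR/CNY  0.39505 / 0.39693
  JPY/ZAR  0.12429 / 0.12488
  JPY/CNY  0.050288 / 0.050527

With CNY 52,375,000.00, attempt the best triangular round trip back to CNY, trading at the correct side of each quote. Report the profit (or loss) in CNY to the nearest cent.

Net profit: CNY 760,110.18

Best loop CNY → ZAR → JPY → CNY:
CNY 52,375,000.00 ÷ 0.39693 (buy ZAR at ask) = ZAR 131,950,217.92
ZAR 131,950,217.92 ÷ 0.12488 (buy JPY at ask) = JPY 1,056,616,095
JPY 1,056,616,095 × 0.050288 (sell JPY at bid) = CNY 53,135,110.18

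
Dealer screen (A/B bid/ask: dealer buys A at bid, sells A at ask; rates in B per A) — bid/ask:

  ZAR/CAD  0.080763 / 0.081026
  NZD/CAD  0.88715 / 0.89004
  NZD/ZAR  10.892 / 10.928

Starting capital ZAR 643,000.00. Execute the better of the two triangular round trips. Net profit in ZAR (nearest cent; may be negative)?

Best loop ZAR → NZD → CAD → ZAR:
ZAR 643,000.00 ÷ 10.928 (buy NZD at ask) = NZD 58,839.68
NZD 58,839.68 × 0.88715 (sell NZD at bid) = CAD 52,199.62
CAD 52,199.62 ÷ 0.081026 (buy ZAR at ask) = ZAR 644,232.97

Net profit: ZAR 1,232.97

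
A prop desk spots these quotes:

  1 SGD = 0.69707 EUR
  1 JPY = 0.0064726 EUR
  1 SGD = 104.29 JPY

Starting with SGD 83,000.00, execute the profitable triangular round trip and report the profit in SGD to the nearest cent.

Profitable loop is SGD → EUR → JPY → SGD:
SGD 83,000.00 × 0.69707 = EUR 57,856.81
EUR 57,856.81 ÷ 0.0064726 = JPY 8,938,728
JPY 8,938,728 ÷ 104.29 = SGD 85,710.31
Profit = SGD 85,710.31 − SGD 83,000.00

Profit: SGD 2,710.31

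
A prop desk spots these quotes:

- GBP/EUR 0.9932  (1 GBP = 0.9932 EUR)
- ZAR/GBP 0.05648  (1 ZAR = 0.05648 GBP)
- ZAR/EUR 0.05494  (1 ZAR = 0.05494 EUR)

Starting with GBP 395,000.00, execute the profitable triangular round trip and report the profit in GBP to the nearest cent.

Profit: GBP 8,310.79

Profitable loop is GBP → EUR → ZAR → GBP:
GBP 395,000.00 × 0.9932 = EUR 392,314.00
EUR 392,314.00 ÷ 0.05494 = ZAR 7,140,771.75
ZAR 7,140,771.75 × 0.05648 = GBP 403,310.79
Profit = GBP 403,310.79 − GBP 395,000.00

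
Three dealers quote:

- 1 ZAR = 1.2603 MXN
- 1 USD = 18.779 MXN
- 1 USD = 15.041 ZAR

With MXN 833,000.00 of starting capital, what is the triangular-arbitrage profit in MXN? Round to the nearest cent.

Profitable loop is MXN → USD → ZAR → MXN:
MXN 833,000.00 ÷ 18.779 = USD 44,358.06
USD 44,358.06 × 15.041 = ZAR 667,189.57
ZAR 667,189.57 × 1.2603 = MXN 840,859.02
Profit = MXN 840,859.02 − MXN 833,000.00

Profit: MXN 7,859.02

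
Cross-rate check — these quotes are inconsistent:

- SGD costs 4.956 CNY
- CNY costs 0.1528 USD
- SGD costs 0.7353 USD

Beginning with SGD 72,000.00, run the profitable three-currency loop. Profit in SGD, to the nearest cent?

Profit: SGD 2,151.95

Profitable loop is SGD → CNY → USD → SGD:
SGD 72,000.00 × 4.956 = CNY 356,832.00
CNY 356,832.00 × 0.1528 = USD 54,523.93
USD 54,523.93 ÷ 0.7353 = SGD 74,151.95
Profit = SGD 74,151.95 − SGD 72,000.00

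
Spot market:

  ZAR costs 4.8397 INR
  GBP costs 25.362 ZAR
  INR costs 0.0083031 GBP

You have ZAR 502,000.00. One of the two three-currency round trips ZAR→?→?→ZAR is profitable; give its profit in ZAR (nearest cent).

Profit: ZAR 9,618.13

Profitable loop is ZAR → INR → GBP → ZAR:
ZAR 502,000.00 × 4.8397 = INR 2,429,529.40
INR 2,429,529.40 × 0.0083031 = GBP 20,172.63
GBP 20,172.63 × 25.362 = ZAR 511,618.13
Profit = ZAR 511,618.13 − ZAR 502,000.00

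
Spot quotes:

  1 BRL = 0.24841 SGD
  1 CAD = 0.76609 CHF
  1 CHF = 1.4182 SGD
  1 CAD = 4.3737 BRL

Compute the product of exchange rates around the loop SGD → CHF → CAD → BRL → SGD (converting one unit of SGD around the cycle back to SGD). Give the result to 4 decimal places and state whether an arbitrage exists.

Around SGD → CHF → CAD → BRL → SGD: 1 ÷ 1.4182 ÷ 0.76609 × 4.3737 × 0.24841 = 1.000002
Product ≈ 1 (deviation 0.000%, within rounding noise).

1.0000 (no arbitrage)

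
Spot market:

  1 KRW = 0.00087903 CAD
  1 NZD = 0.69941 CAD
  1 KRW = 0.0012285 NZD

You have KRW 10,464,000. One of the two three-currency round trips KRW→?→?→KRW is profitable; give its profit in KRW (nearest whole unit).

Profit: KRW 241,191

Profitable loop is KRW → CAD → NZD → KRW:
KRW 10,464,000 × 0.00087903 = CAD 9,198.17
CAD 9,198.17 ÷ 0.69941 = NZD 13,151.33
NZD 13,151.33 ÷ 0.0012285 = KRW 10,705,191
Profit = KRW 10,705,191 − KRW 10,464,000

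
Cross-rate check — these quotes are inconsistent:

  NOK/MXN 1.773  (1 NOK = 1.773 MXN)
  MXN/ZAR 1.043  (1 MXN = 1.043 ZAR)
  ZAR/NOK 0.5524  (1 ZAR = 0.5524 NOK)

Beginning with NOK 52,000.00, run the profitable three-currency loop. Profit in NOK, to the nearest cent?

Profit: NOK 1,119.02

Profitable loop is NOK → MXN → ZAR → NOK:
NOK 52,000.00 × 1.773 = MXN 92,196.00
MXN 92,196.00 × 1.043 = ZAR 96,160.43
ZAR 96,160.43 × 0.5524 = NOK 53,119.02
Profit = NOK 53,119.02 − NOK 52,000.00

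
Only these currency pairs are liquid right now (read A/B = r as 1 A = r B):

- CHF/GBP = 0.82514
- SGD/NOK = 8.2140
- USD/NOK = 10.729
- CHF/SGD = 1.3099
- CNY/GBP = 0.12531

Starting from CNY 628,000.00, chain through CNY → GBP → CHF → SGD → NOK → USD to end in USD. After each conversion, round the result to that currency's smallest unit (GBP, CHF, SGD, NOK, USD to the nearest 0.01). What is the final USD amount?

USD 95,642.59

CNY 628,000.00 × 0.12531 = GBP 78,694.68
GBP 78,694.68 ÷ 0.82514 = CHF 95,371.31
CHF 95,371.31 × 1.3099 = SGD 124,926.88
SGD 124,926.88 × 8.2140 = NOK 1,026,149.39
NOK 1,026,149.39 ÷ 10.729 = USD 95,642.59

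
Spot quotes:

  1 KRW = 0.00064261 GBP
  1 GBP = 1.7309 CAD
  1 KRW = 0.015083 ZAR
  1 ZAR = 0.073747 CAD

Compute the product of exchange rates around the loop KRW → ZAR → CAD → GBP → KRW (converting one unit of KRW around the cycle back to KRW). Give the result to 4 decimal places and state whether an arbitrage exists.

1.0000 (no arbitrage)

Around KRW → ZAR → CAD → GBP → KRW: 1 × 0.015083 × 0.073747 ÷ 1.7309 ÷ 0.00064261 = 1.000029
Product ≈ 1 (deviation 0.003%, within rounding noise).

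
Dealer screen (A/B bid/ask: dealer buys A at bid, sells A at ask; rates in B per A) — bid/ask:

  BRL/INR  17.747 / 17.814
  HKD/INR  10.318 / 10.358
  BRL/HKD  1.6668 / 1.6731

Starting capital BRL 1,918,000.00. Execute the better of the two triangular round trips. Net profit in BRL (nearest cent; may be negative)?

Best loop BRL → INR → HKD → BRL:
BRL 1,918,000.00 × 17.747 (sell BRL at bid) = INR 34,038,746.00
INR 34,038,746.00 ÷ 10.358 (buy HKD at ask) = HKD 3,286,227.65
HKD 3,286,227.65 ÷ 1.6731 (buy BRL at ask) = BRL 1,964,154.95

Net profit: BRL 46,154.95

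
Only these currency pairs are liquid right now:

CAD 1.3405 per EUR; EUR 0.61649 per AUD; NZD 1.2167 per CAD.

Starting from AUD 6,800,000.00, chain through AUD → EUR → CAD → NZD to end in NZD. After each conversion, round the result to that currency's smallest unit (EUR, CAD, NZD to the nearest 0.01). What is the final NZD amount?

AUD 6,800,000.00 × 0.61649 = EUR 4,192,132.00
EUR 4,192,132.00 × 1.3405 = CAD 5,619,552.95
CAD 5,619,552.95 × 1.2167 = NZD 6,837,310.07

NZD 6,837,310.07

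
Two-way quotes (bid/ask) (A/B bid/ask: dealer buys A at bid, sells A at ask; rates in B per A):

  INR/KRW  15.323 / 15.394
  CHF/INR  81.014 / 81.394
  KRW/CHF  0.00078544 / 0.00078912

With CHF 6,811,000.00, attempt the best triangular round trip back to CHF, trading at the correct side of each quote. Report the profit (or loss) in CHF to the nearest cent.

Best loop CHF → KRW → INR → CHF:
CHF 6,811,000.00 ÷ 0.00078912 (buy KRW at ask) = KRW 8,631,133,414
KRW 8,631,133,414 ÷ 15.394 (buy INR at ask) = INR 560,681,656.13
INR 560,681,656.13 ÷ 81.394 (buy CHF at ask) = CHF 6,888,488.78

Net profit: CHF 77,488.78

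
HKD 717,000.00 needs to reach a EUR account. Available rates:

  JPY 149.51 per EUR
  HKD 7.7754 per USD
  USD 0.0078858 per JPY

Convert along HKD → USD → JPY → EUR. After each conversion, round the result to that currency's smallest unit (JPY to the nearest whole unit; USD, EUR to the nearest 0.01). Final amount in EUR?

HKD 717,000.00 ÷ 7.7754 = USD 92,213.91
USD 92,213.91 ÷ 0.0078858 = JPY 11,693,666
JPY 11,693,666 ÷ 149.51 = EUR 78,213.27

EUR 78,213.27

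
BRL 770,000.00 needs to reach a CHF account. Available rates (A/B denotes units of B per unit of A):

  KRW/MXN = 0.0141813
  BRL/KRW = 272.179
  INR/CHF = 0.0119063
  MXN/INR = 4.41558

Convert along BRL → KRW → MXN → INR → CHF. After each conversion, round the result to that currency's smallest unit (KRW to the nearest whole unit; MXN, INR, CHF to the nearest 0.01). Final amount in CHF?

BRL 770,000.00 × 272.179 = KRW 209,577,830
KRW 209,577,830 × 0.0141813 = MXN 2,972,086.08
MXN 2,972,086.08 × 4.41558 = INR 13,123,483.85
INR 13,123,483.85 × 0.0119063 = CHF 156,252.14

CHF 156,252.14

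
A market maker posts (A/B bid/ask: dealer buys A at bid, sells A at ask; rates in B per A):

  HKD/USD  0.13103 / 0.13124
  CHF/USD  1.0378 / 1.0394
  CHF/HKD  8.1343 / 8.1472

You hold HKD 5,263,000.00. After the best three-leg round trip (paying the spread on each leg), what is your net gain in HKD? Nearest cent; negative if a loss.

Best loop HKD → USD → CHF → HKD:
HKD 5,263,000.00 × 0.13103 (sell HKD at bid) = USD 689,610.89
USD 689,610.89 ÷ 1.0394 (buy CHF at ask) = CHF 663,470.17
CHF 663,470.17 × 8.1343 (sell CHF at bid) = HKD 5,396,865.37

Net profit: HKD 133,865.37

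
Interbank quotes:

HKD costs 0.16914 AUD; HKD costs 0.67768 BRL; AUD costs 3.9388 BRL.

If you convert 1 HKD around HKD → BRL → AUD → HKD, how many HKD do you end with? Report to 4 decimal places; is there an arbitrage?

1.0172 (arbitrage exists)

Around HKD → BRL → AUD → HKD: 1 × 0.67768 ÷ 3.9388 ÷ 0.16914 = 1.017219
Product > 1; profitable direction is HKD → BRL → AUD → HKD.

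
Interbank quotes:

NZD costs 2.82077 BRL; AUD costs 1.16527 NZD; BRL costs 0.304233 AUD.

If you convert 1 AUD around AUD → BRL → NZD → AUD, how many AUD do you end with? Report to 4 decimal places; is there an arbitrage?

Around AUD → BRL → NZD → AUD: 1 ÷ 0.304233 ÷ 2.82077 ÷ 1.16527 = 0.999999
Product ≈ 1 (deviation 0.000%, within rounding noise).

1.0000 (no arbitrage)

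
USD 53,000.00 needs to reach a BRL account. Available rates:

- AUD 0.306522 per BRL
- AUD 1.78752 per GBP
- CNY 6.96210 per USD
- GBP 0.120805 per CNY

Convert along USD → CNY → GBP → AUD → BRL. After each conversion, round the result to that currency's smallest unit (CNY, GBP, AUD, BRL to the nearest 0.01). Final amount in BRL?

BRL 259,950.25

USD 53,000.00 × 6.96210 = CNY 368,991.30
CNY 368,991.30 × 0.120805 = GBP 44,575.99
GBP 44,575.99 × 1.78752 = AUD 79,680.47
AUD 79,680.47 ÷ 0.306522 = BRL 259,950.25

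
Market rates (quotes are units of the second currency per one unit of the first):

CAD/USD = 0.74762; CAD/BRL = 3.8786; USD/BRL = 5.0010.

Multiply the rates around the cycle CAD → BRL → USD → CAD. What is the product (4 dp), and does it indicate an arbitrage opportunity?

1.0374 (arbitrage exists)

Around CAD → BRL → USD → CAD: 1 × 3.8786 ÷ 5.0010 ÷ 0.74762 = 1.037378
Product > 1; profitable direction is CAD → BRL → USD → CAD.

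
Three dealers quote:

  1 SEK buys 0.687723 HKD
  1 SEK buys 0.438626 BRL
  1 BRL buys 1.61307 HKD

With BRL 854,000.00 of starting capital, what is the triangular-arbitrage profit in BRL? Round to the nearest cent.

Profit: BRL 24,601.43

Profitable loop is BRL → HKD → SEK → BRL:
BRL 854,000.00 × 1.61307 = HKD 1,377,561.78
HKD 1,377,561.78 ÷ 0.687723 = SEK 2,003,076.50
SEK 2,003,076.50 × 0.438626 = BRL 878,601.43
Profit = BRL 878,601.43 − BRL 854,000.00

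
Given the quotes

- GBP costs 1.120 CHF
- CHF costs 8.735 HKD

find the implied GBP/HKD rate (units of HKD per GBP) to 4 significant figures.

1 GBP × 1.120 = 1.12 CHF
1.12 CHF × 8.735 = 9.7832 HKD

GBP/HKD = 9.783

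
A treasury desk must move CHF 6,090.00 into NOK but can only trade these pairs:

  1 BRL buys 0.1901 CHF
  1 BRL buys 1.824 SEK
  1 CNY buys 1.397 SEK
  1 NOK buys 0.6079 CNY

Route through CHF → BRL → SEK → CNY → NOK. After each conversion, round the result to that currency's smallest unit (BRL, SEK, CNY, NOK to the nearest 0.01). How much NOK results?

NOK 68,806.81

CHF 6,090.00 ÷ 0.1901 = BRL 32,035.77
BRL 32,035.77 × 1.824 = SEK 58,433.24
SEK 58,433.24 ÷ 1.397 = CNY 41,827.66
CNY 41,827.66 ÷ 0.6079 = NOK 68,806.81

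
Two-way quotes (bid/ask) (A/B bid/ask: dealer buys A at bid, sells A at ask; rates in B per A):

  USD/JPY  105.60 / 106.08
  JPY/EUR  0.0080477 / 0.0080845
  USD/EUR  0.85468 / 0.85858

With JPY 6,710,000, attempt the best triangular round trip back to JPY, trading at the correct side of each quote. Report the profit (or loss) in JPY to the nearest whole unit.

Best loop JPY → USD → EUR → JPY:
JPY 6,710,000 ÷ 106.08 (buy USD at ask) = USD 63,254.15
USD 63,254.15 × 0.85468 (sell USD at bid) = EUR 54,062.06
EUR 54,062.06 ÷ 0.0080845 (buy JPY at ask) = JPY 6,687,124

Net result: JPY -22,876 (no profitable arbitrage after spreads)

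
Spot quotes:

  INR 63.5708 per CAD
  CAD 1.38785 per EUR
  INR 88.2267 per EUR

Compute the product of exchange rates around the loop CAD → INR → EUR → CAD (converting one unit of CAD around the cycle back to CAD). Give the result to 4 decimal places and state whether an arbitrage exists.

1.0000 (no arbitrage)

Around CAD → INR → EUR → CAD: 1 × 63.5708 ÷ 88.2267 × 1.38785 = 1.000000
Product ≈ 1 (deviation 0.000%, within rounding noise).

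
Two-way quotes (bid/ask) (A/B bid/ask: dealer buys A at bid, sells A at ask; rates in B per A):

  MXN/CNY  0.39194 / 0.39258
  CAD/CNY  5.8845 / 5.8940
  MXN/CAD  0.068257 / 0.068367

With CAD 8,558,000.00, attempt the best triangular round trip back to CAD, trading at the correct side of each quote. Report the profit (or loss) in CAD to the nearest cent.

Net profit: CAD 197,901.66

Best loop CAD → CNY → MXN → CAD:
CAD 8,558,000.00 × 5.8845 (sell CAD at bid) = CNY 50,359,551.00
CNY 50,359,551.00 ÷ 0.39258 (buy MXN at ask) = MXN 128,278,442.61
MXN 128,278,442.61 × 0.068257 (sell MXN at bid) = CAD 8,755,901.66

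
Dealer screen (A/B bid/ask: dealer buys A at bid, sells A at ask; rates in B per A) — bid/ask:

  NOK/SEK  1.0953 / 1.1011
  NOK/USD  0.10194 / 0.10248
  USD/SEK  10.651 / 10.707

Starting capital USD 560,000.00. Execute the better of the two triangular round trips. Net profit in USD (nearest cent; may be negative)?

Net result: USD -996.93 (no profitable arbitrage after spreads)

Best loop USD → NOK → SEK → USD:
USD 560,000.00 ÷ 0.10248 (buy NOK at ask) = NOK 5,464,480.87
NOK 5,464,480.87 × 1.0953 (sell NOK at bid) = SEK 5,985,245.90
SEK 5,985,245.90 ÷ 10.707 (buy USD at ask) = USD 559,003.07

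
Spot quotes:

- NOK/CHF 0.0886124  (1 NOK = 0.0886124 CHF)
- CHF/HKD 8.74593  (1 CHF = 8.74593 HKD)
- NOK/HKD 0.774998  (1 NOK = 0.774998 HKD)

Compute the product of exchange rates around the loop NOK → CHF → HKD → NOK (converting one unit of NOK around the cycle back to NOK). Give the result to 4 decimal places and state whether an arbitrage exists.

1.0000 (no arbitrage)

Around NOK → CHF → HKD → NOK: 1 × 0.0886124 × 8.74593 ÷ 0.774998 = 1.000000
Product ≈ 1 (deviation 0.000%, within rounding noise).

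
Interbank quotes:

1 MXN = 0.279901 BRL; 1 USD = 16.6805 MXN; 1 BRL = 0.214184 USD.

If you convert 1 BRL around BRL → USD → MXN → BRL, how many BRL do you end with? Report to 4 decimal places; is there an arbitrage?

1.0000 (no arbitrage)

Around BRL → USD → MXN → BRL: 1 × 0.214184 × 16.6805 × 0.279901 = 1.000001
Product ≈ 1 (deviation 0.000%, within rounding noise).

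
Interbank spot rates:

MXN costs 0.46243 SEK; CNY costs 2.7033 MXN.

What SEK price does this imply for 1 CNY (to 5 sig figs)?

1 CNY × 2.7033 = 2.7033 MXN
2.7033 MXN × 0.46243 = 1.25009 SEK

CNY/SEK = 1.2501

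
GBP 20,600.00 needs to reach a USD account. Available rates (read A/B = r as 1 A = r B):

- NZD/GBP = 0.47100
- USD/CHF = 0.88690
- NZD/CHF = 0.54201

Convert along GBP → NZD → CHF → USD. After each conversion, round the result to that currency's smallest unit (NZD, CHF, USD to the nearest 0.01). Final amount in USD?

GBP 20,600.00 ÷ 0.47100 = NZD 43,736.73
NZD 43,736.73 × 0.54201 = CHF 23,705.75
CHF 23,705.75 ÷ 0.88690 = USD 26,728.77

USD 26,728.77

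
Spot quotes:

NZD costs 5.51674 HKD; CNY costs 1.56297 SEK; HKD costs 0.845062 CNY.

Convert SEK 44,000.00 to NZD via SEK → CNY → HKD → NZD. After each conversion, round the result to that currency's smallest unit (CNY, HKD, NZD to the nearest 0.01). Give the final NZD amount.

NZD 6,038.53

SEK 44,000.00 ÷ 1.56297 = CNY 28,151.53
CNY 28,151.53 ÷ 0.845062 = HKD 33,312.98
HKD 33,312.98 ÷ 5.51674 = NZD 6,038.53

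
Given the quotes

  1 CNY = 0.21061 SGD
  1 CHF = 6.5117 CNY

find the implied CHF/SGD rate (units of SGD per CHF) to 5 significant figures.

1 CHF × 6.5117 = 6.5117 CNY
6.5117 CNY × 0.21061 = 1.37143 SGD

CHF/SGD = 1.3714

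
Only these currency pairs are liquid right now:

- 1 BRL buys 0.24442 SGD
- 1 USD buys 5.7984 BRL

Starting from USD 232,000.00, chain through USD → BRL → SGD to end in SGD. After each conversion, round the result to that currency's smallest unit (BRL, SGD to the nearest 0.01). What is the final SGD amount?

SGD 328,800.82

USD 232,000.00 × 5.7984 = BRL 1,345,228.80
BRL 1,345,228.80 × 0.24442 = SGD 328,800.82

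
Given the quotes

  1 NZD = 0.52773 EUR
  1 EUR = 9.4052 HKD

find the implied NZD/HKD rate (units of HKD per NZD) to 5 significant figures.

1 NZD × 0.52773 = 0.52773 EUR
0.52773 EUR × 9.4052 = 4.96341 HKD

NZD/HKD = 4.9634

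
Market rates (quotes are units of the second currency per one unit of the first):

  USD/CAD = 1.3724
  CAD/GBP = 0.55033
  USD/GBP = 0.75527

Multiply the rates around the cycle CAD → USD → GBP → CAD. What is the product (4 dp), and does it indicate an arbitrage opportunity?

1.0000 (no arbitrage)

Around CAD → USD → GBP → CAD: 1 ÷ 1.3724 × 0.75527 ÷ 0.55033 = 0.999996
Product ≈ 1 (deviation 0.000%, within rounding noise).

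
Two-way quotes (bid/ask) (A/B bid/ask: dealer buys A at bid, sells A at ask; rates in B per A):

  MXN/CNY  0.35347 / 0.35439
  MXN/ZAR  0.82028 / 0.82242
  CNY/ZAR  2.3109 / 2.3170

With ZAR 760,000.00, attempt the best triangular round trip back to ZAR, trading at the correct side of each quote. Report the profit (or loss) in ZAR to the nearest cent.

Best loop ZAR → CNY → MXN → ZAR:
ZAR 760,000.00 ÷ 2.3170 (buy CNY at ask) = CNY 328,010.36
CNY 328,010.36 ÷ 0.35439 (buy MXN at ask) = MXN 925,563.24
MXN 925,563.24 × 0.82028 (sell MXN at bid) = ZAR 759,221.02

Net result: ZAR -778.98 (no profitable arbitrage after spreads)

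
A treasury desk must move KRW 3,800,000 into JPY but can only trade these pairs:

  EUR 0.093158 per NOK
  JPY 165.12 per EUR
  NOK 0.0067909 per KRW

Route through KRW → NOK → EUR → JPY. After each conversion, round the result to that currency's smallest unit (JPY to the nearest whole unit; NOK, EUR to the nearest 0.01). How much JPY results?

KRW 3,800,000 × 0.0067909 = NOK 25,805.42
NOK 25,805.42 × 0.093158 = EUR 2,403.98
EUR 2,403.98 × 165.12 = JPY 396,945

JPY 396,945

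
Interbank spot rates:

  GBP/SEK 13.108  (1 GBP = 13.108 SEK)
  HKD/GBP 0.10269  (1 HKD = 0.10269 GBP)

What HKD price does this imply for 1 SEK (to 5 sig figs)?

SEK/HKD = 0.74291

1 SEK ÷ 13.108 = 0.0762893 GBP
0.0762893 GBP ÷ 0.10269 = 0.742909 HKD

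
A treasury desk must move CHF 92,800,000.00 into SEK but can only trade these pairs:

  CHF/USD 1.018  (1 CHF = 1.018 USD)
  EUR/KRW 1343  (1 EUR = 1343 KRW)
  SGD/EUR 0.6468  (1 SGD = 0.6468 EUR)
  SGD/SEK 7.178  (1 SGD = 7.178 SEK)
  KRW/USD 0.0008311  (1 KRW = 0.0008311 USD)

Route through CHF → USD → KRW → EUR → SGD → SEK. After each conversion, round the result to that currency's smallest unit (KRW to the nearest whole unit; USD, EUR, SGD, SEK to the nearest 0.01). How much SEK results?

SEK 939,290,439.65

CHF 92,800,000.00 × 1.018 = USD 94,470,400.00
USD 94,470,400.00 ÷ 0.0008311 = KRW 113,669,113,223
KRW 113,669,113,223 ÷ 1343 = EUR 84,638,207.91
EUR 84,638,207.91 ÷ 0.6468 = SGD 130,856,845.87
SGD 130,856,845.87 × 7.178 = SEK 939,290,439.65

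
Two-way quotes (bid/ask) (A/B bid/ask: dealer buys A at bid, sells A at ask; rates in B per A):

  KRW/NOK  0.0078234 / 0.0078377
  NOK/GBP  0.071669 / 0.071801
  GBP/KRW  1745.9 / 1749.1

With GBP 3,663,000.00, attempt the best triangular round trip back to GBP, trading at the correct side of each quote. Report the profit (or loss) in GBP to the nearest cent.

Best loop GBP → NOK → KRW → GBP:
GBP 3,663,000.00 ÷ 0.071801 (buy NOK at ask) = NOK 51,016,002.56
NOK 51,016,002.56 ÷ 0.0078377 (buy KRW at ask) = KRW 6,509,052,728
KRW 6,509,052,728 ÷ 1749.1 (buy GBP at ask) = GBP 3,721,372.55

Net profit: GBP 58,372.55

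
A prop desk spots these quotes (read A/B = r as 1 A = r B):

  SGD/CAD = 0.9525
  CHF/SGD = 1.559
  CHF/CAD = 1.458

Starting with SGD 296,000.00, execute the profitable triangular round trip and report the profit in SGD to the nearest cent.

Profitable loop is SGD → CAD → CHF → SGD:
SGD 296,000.00 × 0.9525 = CAD 281,940.00
CAD 281,940.00 ÷ 1.458 = CHF 193,374.49
CHF 193,374.49 × 1.559 = SGD 301,470.82
Profit = SGD 301,470.82 − SGD 296,000.00

Profit: SGD 5,470.82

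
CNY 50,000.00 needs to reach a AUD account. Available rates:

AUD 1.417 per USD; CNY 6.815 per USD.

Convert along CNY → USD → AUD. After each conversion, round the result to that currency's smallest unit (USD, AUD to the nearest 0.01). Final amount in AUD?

CNY 50,000.00 ÷ 6.815 = USD 7,336.76
USD 7,336.76 × 1.417 = AUD 10,396.19

AUD 10,396.19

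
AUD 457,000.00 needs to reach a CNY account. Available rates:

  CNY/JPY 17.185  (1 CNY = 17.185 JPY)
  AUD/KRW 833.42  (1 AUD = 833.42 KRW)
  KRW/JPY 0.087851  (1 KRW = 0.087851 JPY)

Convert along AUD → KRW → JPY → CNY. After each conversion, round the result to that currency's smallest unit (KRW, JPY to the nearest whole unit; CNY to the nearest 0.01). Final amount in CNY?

CNY 1,947,050.86

AUD 457,000.00 × 833.42 = KRW 380,872,940
KRW 380,872,940 × 0.087851 = JPY 33,460,069
JPY 33,460,069 ÷ 17.185 = CNY 1,947,050.86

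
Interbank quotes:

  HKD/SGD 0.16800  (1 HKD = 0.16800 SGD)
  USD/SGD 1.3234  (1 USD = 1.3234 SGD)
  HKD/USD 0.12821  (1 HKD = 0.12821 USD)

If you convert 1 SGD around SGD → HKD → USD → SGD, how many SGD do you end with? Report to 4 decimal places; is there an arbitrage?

Around SGD → HKD → USD → SGD: 1 ÷ 0.16800 × 0.12821 × 1.3234 = 1.009959
Product > 1; profitable direction is SGD → HKD → USD → SGD.

1.0100 (arbitrage exists)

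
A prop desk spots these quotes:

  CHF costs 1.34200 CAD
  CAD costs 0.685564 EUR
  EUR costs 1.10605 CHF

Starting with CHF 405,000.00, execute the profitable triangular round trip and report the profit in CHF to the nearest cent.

Profit: CHF 7,126.27

Profitable loop is CHF → CAD → EUR → CHF:
CHF 405,000.00 × 1.34200 = CAD 543,510.00
CAD 543,510.00 × 0.685564 = EUR 372,610.89
EUR 372,610.89 × 1.10605 = CHF 412,126.27
Profit = CHF 412,126.27 − CHF 405,000.00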